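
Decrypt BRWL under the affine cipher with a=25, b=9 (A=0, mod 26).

ISNY

The inverse of 25 mod 26 is 25, since 25·25=625≡1. Apply D(y)=25·(y−9) mod 26:
B(1): 25·(1−9)=-200≡8 → I
R(17): 25·(17−9)=200≡18 → S
W(22): 25·(22−9)=325≡13 → N
L(11): 25·(11−9)=50≡24 → Y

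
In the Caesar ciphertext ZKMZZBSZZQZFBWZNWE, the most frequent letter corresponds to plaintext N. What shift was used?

The most frequent ciphertext letter is Z (appears 7 times).
Z is position 25; N is position 13.
Shift = 12.

12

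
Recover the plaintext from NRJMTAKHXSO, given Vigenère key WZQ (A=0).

RSTQUKOIHWP

Repeat the key across the ciphertext: WZQWZQWZQWZ
N(13)−W(22): -9≡17 → R
R(17)−Z(25): -8≡18 → S
J(9)−Q(16): -7≡19 → T
M(12)−W(22): -10≡16 → Q
T(19)−Z(25): -6≡20 → U
A(0)−Q(16): -16≡10 → K
K(10)−W(22): -12≡14 → O
H(7)−Z(25): -18≡8 → I
X(23)−Q(16): 7 → H
S(18)−W(22): -4≡22 → W
O(14)−Z(25): -11≡15 → P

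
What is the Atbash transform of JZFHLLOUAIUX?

J(9) → Q(16)
Z(25) → A(0)
F(5) → U(20)
H(7) → S(18)
L(11) → O(14)
L(11) → O(14)
O(14) → L(11)
U(20) → F(5)
A(0) → Z(25)
I(8) → R(17)
U(20) → F(5)
X(23) → C(2)

QAUSOOLFZRFC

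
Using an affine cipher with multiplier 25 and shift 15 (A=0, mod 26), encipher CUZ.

NVQ

C(2): 25·2+15=65≡13 → N
U(20): 25·20+15=515≡21 → V
Z(25): 25·25+15=640≡16 → Q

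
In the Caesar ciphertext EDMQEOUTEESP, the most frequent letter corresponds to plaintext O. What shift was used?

The most frequent ciphertext letter is E (appears 4 times).
E is position 4; O is position 14.
Shift = -10≡16.

16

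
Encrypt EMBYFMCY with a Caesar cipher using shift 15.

E(4): 4+15=19 → T
M(12): 12+15=27≡1 → B
B(1): 1+15=16 → Q
Y(24): 24+15=39≡13 → N
F(5): 5+15=20 → U
M(12): 12+15=27≡1 → B
C(2): 2+15=17 → R
Y(24): 24+15=39≡13 → N

TBQNUBRN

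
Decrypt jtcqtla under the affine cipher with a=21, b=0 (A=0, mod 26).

The inverse of 21 mod 26 is 5, since 21·5=105≡1. Apply D(y)=5·(y−0) mod 26:
j(9): 5·(9−0)=45≡19 → t
t(19): 5·(19−0)=95≡17 → r
c(2): 5·(2−0)=10 → k
q(16): 5·(16−0)=80≡2 → c
t(19): 5·(19−0)=95≡17 → r
l(11): 5·(11−0)=55≡3 → d
a(0): 5·(0−0)=0 → a

trkcrda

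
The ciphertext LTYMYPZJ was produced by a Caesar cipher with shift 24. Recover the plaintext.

L(11): 11−24=-13≡13 → N
T(19): 19−24=-5≡21 → V
Y(24): 24−24=0 → A
M(12): 12−24=-12≡14 → O
Y(24): 24−24=0 → A
P(15): 15−24=-9≡17 → R
Z(25): 25−24=1 → B
J(9): 9−24=-15≡11 → L

NVAOARBL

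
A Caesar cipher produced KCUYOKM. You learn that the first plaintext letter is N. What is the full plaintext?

NFXBRNP

From the crib: K(10)−N(13)=-3≡23, so the shift is 23.
Subtract 23 from each ciphertext letter:
K(10): 10−23=-13≡13 → N
C(2): 2−23=-21≡5 → F
U(20): 20−23=-3≡23 → X
Y(24): 24−23=1 → B
O(14): 14−23=-9≡17 → R
K(10): 10−23=-13≡13 → N
M(12): 12−23=-11≡15 → P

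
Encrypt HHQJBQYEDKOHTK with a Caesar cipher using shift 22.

DDMFXMUAZGKDPG

H(7): 7+22=29≡3 → D
H(7): 7+22=29≡3 → D
Q(16): 16+22=38≡12 → M
J(9): 9+22=31≡5 → F
B(1): 1+22=23 → X
Q(16): 16+22=38≡12 → M
Y(24): 24+22=46≡20 → U
E(4): 4+22=26≡0 → A
D(3): 3+22=25 → Z
K(10): 10+22=32≡6 → G
O(14): 14+22=36≡10 → K
H(7): 7+22=29≡3 → D
T(19): 19+22=41≡15 → P
K(10): 10+22=32≡6 → G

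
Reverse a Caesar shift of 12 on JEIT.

XSWH

J(9): 9−12=-3≡23 → X
E(4): 4−12=-8≡18 → S
I(8): 8−12=-4≡22 → W
T(19): 19−12=7 → H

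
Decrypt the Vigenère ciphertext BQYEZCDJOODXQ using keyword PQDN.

Repeat the key across the ciphertext: PQDNPQDNPQDNP
B(1)−P(15): -14≡12 → M
Q(16)−Q(16): 0 → A
Y(24)−D(3): 21 → V
E(4)−N(13): -9≡17 → R
Z(25)−P(15): 10 → K
C(2)−Q(16): -14≡12 → M
D(3)−D(3): 0 → A
J(9)−N(13): -4≡22 → W
O(14)−P(15): -1≡25 → Z
O(14)−Q(16): -2≡24 → Y
D(3)−D(3): 0 → A
X(23)−N(13): 10 → K
Q(16)−P(15): 1 → B

MAVRKMAWZYAKB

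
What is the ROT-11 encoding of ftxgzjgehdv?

f(5): 5+11=16 → q
t(19): 19+11=30≡4 → e
x(23): 23+11=34≡8 → i
g(6): 6+11=17 → r
z(25): 25+11=36≡10 → k
j(9): 9+11=20 → u
g(6): 6+11=17 → r
e(4): 4+11=15 → p
h(7): 7+11=18 → s
d(3): 3+11=14 → o
v(21): 21+11=32≡6 → g

qeirkurpsog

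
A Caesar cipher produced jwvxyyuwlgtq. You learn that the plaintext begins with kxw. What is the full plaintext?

kxwyzzvxmhur

From the crib: j(9)−k(10)=-1≡25, so the shift is 25.
Subtract 25 from each ciphertext letter:
j(9): 9−25=-16≡10 → k
w(22): 22−25=-3≡23 → x
v(21): 21−25=-4≡22 → w
x(23): 23−25=-2≡24 → y
y(24): 24−25=-1≡25 → z
y(24): 24−25=-1≡25 → z
u(20): 20−25=-5≡21 → v
w(22): 22−25=-3≡23 → x
l(11): 11−25=-14≡12 → m
g(6): 6−25=-19≡7 → h
t(19): 19−25=-6≡20 → u
q(16): 16−25=-9≡17 → r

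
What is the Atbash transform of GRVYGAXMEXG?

TIEBTZCNVCT

G(6) → T(19)
R(17) → I(8)
V(21) → E(4)
Y(24) → B(1)
G(6) → T(19)
A(0) → Z(25)
X(23) → C(2)
M(12) → N(13)
E(4) → V(21)
X(23) → C(2)
G(6) → T(19)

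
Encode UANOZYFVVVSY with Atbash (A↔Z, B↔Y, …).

FZMLABUEEEHB

U(20) → F(5)
A(0) → Z(25)
N(13) → M(12)
O(14) → L(11)
Z(25) → A(0)
Y(24) → B(1)
F(5) → U(20)
V(21) → E(4)
V(21) → E(4)
V(21) → E(4)
S(18) → H(7)
Y(24) → B(1)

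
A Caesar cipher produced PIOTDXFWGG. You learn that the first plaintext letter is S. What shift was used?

23

From the crib: P(15)−S(18)=-3≡23, so the shift is 23.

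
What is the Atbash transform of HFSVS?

H(7) → S(18)
F(5) → U(20)
S(18) → H(7)
V(21) → E(4)
S(18) → H(7)

SUHEH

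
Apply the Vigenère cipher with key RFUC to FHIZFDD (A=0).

WMCBWIX

Repeat the key across the message: RFUCRFU
F(5)+R(17): 22 → W
H(7)+F(5): 12 → M
I(8)+U(20): 28≡2 → C
Z(25)+C(2): 27≡1 → B
F(5)+R(17): 22 → W
D(3)+F(5): 8 → I
D(3)+U(20): 23 → X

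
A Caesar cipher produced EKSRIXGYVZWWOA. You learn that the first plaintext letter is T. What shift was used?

From the crib: E(4)−T(19)=-15≡11, so the shift is 11.

11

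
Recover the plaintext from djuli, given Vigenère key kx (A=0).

Repeat the key across the ciphertext: kxkxk
d(3)−k(10): -7≡19 → t
j(9)−x(23): -14≡12 → m
u(20)−k(10): 10 → k
l(11)−x(23): -12≡14 → o
i(8)−k(10): -2≡24 → y

tmkoy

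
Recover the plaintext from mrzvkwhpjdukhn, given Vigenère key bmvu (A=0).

lfebjkmvirzqgb

Repeat the key across the ciphertext: bmvubmvubmvubm
m(12)−b(1): 11 → l
r(17)−m(12): 5 → f
z(25)−v(21): 4 → e
v(21)−u(20): 1 → b
k(10)−b(1): 9 → j
w(22)−m(12): 10 → k
h(7)−v(21): -14≡12 → m
p(15)−u(20): -5≡21 → v
j(9)−b(1): 8 → i
d(3)−m(12): -9≡17 → r
u(20)−v(21): -1≡25 → z
k(10)−u(20): -10≡16 → q
h(7)−b(1): 6 → g
n(13)−m(12): 1 → b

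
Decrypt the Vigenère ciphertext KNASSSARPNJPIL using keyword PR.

Repeat the key across the ciphertext: PRPRPRPRPRPRPR
K(10)−P(15): -5≡21 → V
N(13)−R(17): -4≡22 → W
A(0)−P(15): -15≡11 → L
S(18)−R(17): 1 → B
S(18)−P(15): 3 → D
S(18)−R(17): 1 → B
A(0)−P(15): -15≡11 → L
R(17)−R(17): 0 → A
P(15)−P(15): 0 → A
N(13)−R(17): -4≡22 → W
J(9)−P(15): -6≡20 → U
P(15)−R(17): -2≡24 → Y
I(8)−P(15): -7≡19 → T
L(11)−R(17): -6≡20 → U

VWLBDBLAAWUYTU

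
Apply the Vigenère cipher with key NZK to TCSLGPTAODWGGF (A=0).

GBCYFZGZYQVQTE

Repeat the key across the message: NZKNZKNZKNZKNZ
T(19)+N(13): 32≡6 → G
C(2)+Z(25): 27≡1 → B
S(18)+K(10): 28≡2 → C
L(11)+N(13): 24 → Y
G(6)+Z(25): 31≡5 → F
P(15)+K(10): 25 → Z
T(19)+N(13): 32≡6 → G
A(0)+Z(25): 25 → Z
O(14)+K(10): 24 → Y
D(3)+N(13): 16 → Q
W(22)+Z(25): 47≡21 → V
G(6)+K(10): 16 → Q
G(6)+N(13): 19 → T
F(5)+Z(25): 30≡4 → E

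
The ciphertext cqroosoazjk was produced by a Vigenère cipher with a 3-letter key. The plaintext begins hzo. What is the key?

Subtract each crib letter from the matching ciphertext letter (mod 26):
c(2)−h(7)=-5≡21 → v
q(16)−z(25)=-9≡17 → r
r(17)−o(14)=3 → d

vrd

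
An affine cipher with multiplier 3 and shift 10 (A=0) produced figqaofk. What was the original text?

hiqcokha

The inverse of 3 mod 26 is 9, since 3·9=27≡1. Apply D(y)=9·(y−10) mod 26:
f(5): 9·(5−10)=-45≡7 → h
i(8): 9·(8−10)=-18≡8 → i
g(6): 9·(6−10)=-36≡16 → q
q(16): 9·(16−10)=54≡2 → c
a(0): 9·(0−10)=-90≡14 → o
o(14): 9·(14−10)=36≡10 → k
f(5): 9·(5−10)=-45≡7 → h
k(10): 9·(10−10)=0 → a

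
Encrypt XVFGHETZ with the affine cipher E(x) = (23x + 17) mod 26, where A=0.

X(23): 23·23+17=546≡0 → A
V(21): 23·21+17=500≡6 → G
F(5): 23·5+17=132≡2 → C
G(6): 23·6+17=155≡25 → Z
H(7): 23·7+17=178≡22 → W
E(4): 23·4+17=109≡5 → F
T(19): 23·19+17=454≡12 → M
Z(25): 23·25+17=592≡20 → U

AGCZWFMU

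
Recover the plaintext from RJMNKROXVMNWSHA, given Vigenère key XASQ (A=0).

UJUXNRWHYMVGVHI

Repeat the key across the ciphertext: XASQXASQXASQXAS
R(17)−X(23): -6≡20 → U
J(9)−A(0): 9 → J
M(12)−S(18): -6≡20 → U
N(13)−Q(16): -3≡23 → X
K(10)−X(23): -13≡13 → N
R(17)−A(0): 17 → R
O(14)−S(18): -4≡22 → W
X(23)−Q(16): 7 → H
V(21)−X(23): -2≡24 → Y
M(12)−A(0): 12 → M
N(13)−S(18): -5≡21 → V
W(22)−Q(16): 6 → G
S(18)−X(23): -5≡21 → V
H(7)−A(0): 7 → H
A(0)−S(18): -18≡8 → I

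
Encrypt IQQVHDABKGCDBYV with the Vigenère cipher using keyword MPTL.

UFJGTSTMWVVONNO

Repeat the key across the message: MPTLMPTLMPTLMPT
I(8)+M(12): 20 → U
Q(16)+P(15): 31≡5 → F
Q(16)+T(19): 35≡9 → J
V(21)+L(11): 32≡6 → G
H(7)+M(12): 19 → T
D(3)+P(15): 18 → S
A(0)+T(19): 19 → T
B(1)+L(11): 12 → M
K(10)+M(12): 22 → W
G(6)+P(15): 21 → V
C(2)+T(19): 21 → V
D(3)+L(11): 14 → O
B(1)+M(12): 13 → N
Y(24)+P(15): 39≡13 → N
V(21)+T(19): 40≡14 → O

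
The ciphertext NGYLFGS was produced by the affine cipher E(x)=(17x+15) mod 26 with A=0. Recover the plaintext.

GBZMEBR

The inverse of 17 mod 26 is 23, since 17·23=391≡1. Apply D(y)=23·(y−15) mod 26:
N(13): 23·(13−15)=-46≡6 → G
G(6): 23·(6−15)=-207≡1 → B
Y(24): 23·(24−15)=207≡25 → Z
L(11): 23·(11−15)=-92≡12 → M
F(5): 23·(5−15)=-230≡4 → E
G(6): 23·(6−15)=-207≡1 → B
S(18): 23·(18−15)=69≡17 → R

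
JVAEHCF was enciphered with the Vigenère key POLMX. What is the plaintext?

Repeat the key across the ciphertext: POLMXPO
J(9)−P(15): -6≡20 → U
V(21)−O(14): 7 → H
A(0)−L(11): -11≡15 → P
E(4)−M(12): -8≡18 → S
H(7)−X(23): -16≡10 → K
C(2)−P(15): -13≡13 → N
F(5)−O(14): -9≡17 → R

UHPSKNR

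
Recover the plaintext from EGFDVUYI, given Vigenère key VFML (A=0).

Repeat the key across the ciphertext: VFMLVFML
E(4)−V(21): -17≡9 → J
G(6)−F(5): 1 → B
F(5)−M(12): -7≡19 → T
D(3)−L(11): -8≡18 → S
V(21)−V(21): 0 → A
U(20)−F(5): 15 → P
Y(24)−M(12): 12 → M
I(8)−L(11): -3≡23 → X

JBTSAPMX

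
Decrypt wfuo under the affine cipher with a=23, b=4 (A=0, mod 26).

The inverse of 23 mod 26 is 17, since 23·17=391≡1. Apply D(y)=17·(y−4) mod 26:
w(22): 17·(22−4)=306≡20 → u
f(5): 17·(5−4)=17 → r
u(20): 17·(20−4)=272≡12 → m
o(14): 17·(14−4)=170≡14 → o

urmo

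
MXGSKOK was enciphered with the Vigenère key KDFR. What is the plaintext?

CUBBALF

Repeat the key across the ciphertext: KDFRKDF
M(12)−K(10): 2 → C
X(23)−D(3): 20 → U
G(6)−F(5): 1 → B
S(18)−R(17): 1 → B
K(10)−K(10): 0 → A
O(14)−D(3): 11 → L
K(10)−F(5): 5 → F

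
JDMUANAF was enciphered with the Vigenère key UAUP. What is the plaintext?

PDSFGNGQ

Repeat the key across the ciphertext: UAUPUAUP
J(9)−U(20): -11≡15 → P
D(3)−A(0): 3 → D
M(12)−U(20): -8≡18 → S
U(20)−P(15): 5 → F
A(0)−U(20): -20≡6 → G
N(13)−A(0): 13 → N
A(0)−U(20): -20≡6 → G
F(5)−P(15): -10≡16 → Q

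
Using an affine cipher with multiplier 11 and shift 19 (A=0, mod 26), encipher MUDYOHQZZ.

M(12): 11·12+19=151≡21 → V
U(20): 11·20+19=239≡5 → F
D(3): 11·3+19=52≡0 → A
Y(24): 11·24+19=283≡23 → X
O(14): 11·14+19=173≡17 → R
H(7): 11·7+19=96≡18 → S
Q(16): 11·16+19=195≡13 → N
Z(25): 11·25+19=294≡8 → I
Z(25): 11·25+19=294≡8 → I

VFAXRSNII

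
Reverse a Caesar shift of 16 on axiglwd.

khsqvgn

a(0): 0−16=-16≡10 → k
x(23): 23−16=7 → h
i(8): 8−16=-8≡18 → s
g(6): 6−16=-10≡16 → q
l(11): 11−16=-5≡21 → v
w(22): 22−16=6 → g
d(3): 3−16=-13≡13 → n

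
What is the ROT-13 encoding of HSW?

H(7): 7+13=20 → U
S(18): 18+13=31≡5 → F
W(22): 22+13=35≡9 → J

UFJ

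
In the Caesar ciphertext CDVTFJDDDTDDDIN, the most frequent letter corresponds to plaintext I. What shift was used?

21

The most frequent ciphertext letter is D (appears 7 times).
D is position 3; I is position 8.
Shift = -5≡21.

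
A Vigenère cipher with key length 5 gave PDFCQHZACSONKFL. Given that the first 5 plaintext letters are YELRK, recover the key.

Subtract each crib letter from the matching ciphertext letter (mod 26):
P(15)−Y(24)=-9≡17 → R
D(3)−E(4)=-1≡25 → Z
F(5)−L(11)=-6≡20 → U
C(2)−R(17)=-15≡11 → L
Q(16)−K(10)=6 → G

RZULG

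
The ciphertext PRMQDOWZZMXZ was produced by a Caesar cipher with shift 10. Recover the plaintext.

FHCGTEMPPCNP

P(15): 15−10=5 → F
R(17): 17−10=7 → H
M(12): 12−10=2 → C
Q(16): 16−10=6 → G
D(3): 3−10=-7≡19 → T
O(14): 14−10=4 → E
W(22): 22−10=12 → M
Z(25): 25−10=15 → P
Z(25): 25−10=15 → P
M(12): 12−10=2 → C
X(23): 23−10=13 → N
Z(25): 25−10=15 → P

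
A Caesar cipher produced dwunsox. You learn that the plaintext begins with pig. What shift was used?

From the crib: d(3)−p(15)=-12≡14, so the shift is 14.

14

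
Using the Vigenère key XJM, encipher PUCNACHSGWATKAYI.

MDOKJOEBSTJFHJKF

Repeat the key across the message: XJMXJMXJMXJMXJMX
P(15)+X(23): 38≡12 → M
U(20)+J(9): 29≡3 → D
C(2)+M(12): 14 → O
N(13)+X(23): 36≡10 → K
A(0)+J(9): 9 → J
C(2)+M(12): 14 → O
H(7)+X(23): 30≡4 → E
S(18)+J(9): 27≡1 → B
G(6)+M(12): 18 → S
W(22)+X(23): 45≡19 → T
A(0)+J(9): 9 → J
T(19)+M(12): 31≡5 → F
K(10)+X(23): 33≡7 → H
A(0)+J(9): 9 → J
Y(24)+M(12): 36≡10 → K
I(8)+X(23): 31≡5 → F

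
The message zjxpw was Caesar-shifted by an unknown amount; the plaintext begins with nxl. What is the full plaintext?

From the crib: z(25)−n(13)=12, so the shift is 12.
Subtract 12 from each ciphertext letter:
z(25): 25−12=13 → n
j(9): 9−12=-3≡23 → x
x(23): 23−12=11 → l
p(15): 15−12=3 → d
w(22): 22−12=10 → k

nxldk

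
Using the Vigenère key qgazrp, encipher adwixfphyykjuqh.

qjwhoufnyxbykwh

Repeat the key across the message: qgazrpqgazrpqga
a(0)+q(16): 16 → q
d(3)+g(6): 9 → j
w(22)+a(0): 22 → w
i(8)+z(25): 33≡7 → h
x(23)+r(17): 40≡14 → o
f(5)+p(15): 20 → u
p(15)+q(16): 31≡5 → f
h(7)+g(6): 13 → n
y(24)+a(0): 24 → y
y(24)+z(25): 49≡23 → x
k(10)+r(17): 27≡1 → b
j(9)+p(15): 24 → y
u(20)+q(16): 36≡10 → k
q(16)+g(6): 22 → w
h(7)+a(0): 7 → h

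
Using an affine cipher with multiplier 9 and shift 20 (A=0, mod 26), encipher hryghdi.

h(7): 9·7+20=83≡5 → f
r(17): 9·17+20=173≡17 → r
y(24): 9·24+20=236≡2 → c
g(6): 9·6+20=74≡22 → w
h(7): 9·7+20=83≡5 → f
d(3): 9·3+20=47≡21 → v
i(8): 9·8+20=92≡14 → o

frcwfvo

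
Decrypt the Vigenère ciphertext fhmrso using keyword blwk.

ewqhrd

Repeat the key across the ciphertext: blwkbl
f(5)−b(1): 4 → e
h(7)−l(11): -4≡22 → w
m(12)−w(22): -10≡16 → q
r(17)−k(10): 7 → h
s(18)−b(1): 17 → r
o(14)−l(11): 3 → d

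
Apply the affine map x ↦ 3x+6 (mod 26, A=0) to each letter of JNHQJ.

J(9): 3·9+6=33≡7 → H
N(13): 3·13+6=45≡19 → T
H(7): 3·7+6=27≡1 → B
Q(16): 3·16+6=54≡2 → C
J(9): 3·9+6=33≡7 → H

HTBCH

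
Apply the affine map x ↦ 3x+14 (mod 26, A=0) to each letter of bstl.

b(1): 3·1+14=17 → r
s(18): 3·18+14=68≡16 → q
t(19): 3·19+14=71≡19 → t
l(11): 3·11+14=47≡21 → v

rqtv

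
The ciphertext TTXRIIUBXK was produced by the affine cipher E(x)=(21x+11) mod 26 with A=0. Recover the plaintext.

OOIELLTCIV

The inverse of 21 mod 26 is 5, since 21·5=105≡1. Apply D(y)=5·(y−11) mod 26:
T(19): 5·(19−11)=40≡14 → O
T(19): 5·(19−11)=40≡14 → O
X(23): 5·(23−11)=60≡8 → I
R(17): 5·(17−11)=30≡4 → E
I(8): 5·(8−11)=-15≡11 → L
I(8): 5·(8−11)=-15≡11 → L
U(20): 5·(20−11)=45≡19 → T
B(1): 5·(1−11)=-50≡2 → C
X(23): 5·(23−11)=60≡8 → I
K(10): 5·(10−11)=-5≡21 → V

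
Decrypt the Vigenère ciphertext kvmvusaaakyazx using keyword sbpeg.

Repeat the key across the ciphertext: sbpegsbpegsbpe
k(10)−s(18): -8≡18 → s
v(21)−b(1): 20 → u
m(12)−p(15): -3≡23 → x
v(21)−e(4): 17 → r
u(20)−g(6): 14 → o
s(18)−s(18): 0 → a
a(0)−b(1): -1≡25 → z
a(0)−p(15): -15≡11 → l
a(0)−e(4): -4≡22 → w
k(10)−g(6): 4 → e
y(24)−s(18): 6 → g
a(0)−b(1): -1≡25 → z
z(25)−p(15): 10 → k
x(23)−e(4): 19 → t

suxroazlwegzkt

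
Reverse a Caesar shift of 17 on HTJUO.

H(7): 7−17=-10≡16 → Q
T(19): 19−17=2 → C
J(9): 9−17=-8≡18 → S
U(20): 20−17=3 → D
O(14): 14−17=-3≡23 → X

QCSDX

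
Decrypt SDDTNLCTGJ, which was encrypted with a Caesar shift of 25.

TEEUOMDUHK

S(18): 18−25=-7≡19 → T
D(3): 3−25=-22≡4 → E
D(3): 3−25=-22≡4 → E
T(19): 19−25=-6≡20 → U
N(13): 13−25=-12≡14 → O
L(11): 11−25=-14≡12 → M
C(2): 2−25=-23≡3 → D
T(19): 19−25=-6≡20 → U
G(6): 6−25=-19≡7 → H
J(9): 9−25=-16≡10 → K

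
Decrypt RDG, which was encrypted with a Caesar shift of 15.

COR

R(17): 17−15=2 → C
D(3): 3−15=-12≡14 → O
G(6): 6−15=-9≡17 → R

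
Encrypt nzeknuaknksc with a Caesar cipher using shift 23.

n(13): 13+23=36≡10 → k
z(25): 25+23=48≡22 → w
e(4): 4+23=27≡1 → b
k(10): 10+23=33≡7 → h
n(13): 13+23=36≡10 → k
u(20): 20+23=43≡17 → r
a(0): 0+23=23 → x
k(10): 10+23=33≡7 → h
n(13): 13+23=36≡10 → k
k(10): 10+23=33≡7 → h
s(18): 18+23=41≡15 → p
c(2): 2+23=25 → z

kwbhkrxhkhpz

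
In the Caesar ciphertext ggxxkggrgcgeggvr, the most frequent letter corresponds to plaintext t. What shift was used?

13

The most frequent ciphertext letter is g (appears 8 times).
g is position 6; t is position 19.
Shift = -13≡13.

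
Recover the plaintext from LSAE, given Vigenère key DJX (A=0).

IJDB

Repeat the key across the ciphertext: DJXD
L(11)−D(3): 8 → I
S(18)−J(9): 9 → J
A(0)−X(23): -23≡3 → D
E(4)−D(3): 1 → B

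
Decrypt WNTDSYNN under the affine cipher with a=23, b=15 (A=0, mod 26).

PSQEZXSS

The inverse of 23 mod 26 is 17, since 23·17=391≡1. Apply D(y)=17·(y−15) mod 26:
W(22): 17·(22−15)=119≡15 → P
N(13): 17·(13−15)=-34≡18 → S
T(19): 17·(19−15)=68≡16 → Q
D(3): 17·(3−15)=-204≡4 → E
S(18): 17·(18−15)=51≡25 → Z
Y(24): 17·(24−15)=153≡23 → X
N(13): 17·(13−15)=-34≡18 → S
N(13): 17·(13−15)=-34≡18 → S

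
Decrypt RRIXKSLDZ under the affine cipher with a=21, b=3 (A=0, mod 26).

SSZWJXOAG

The inverse of 21 mod 26 is 5, since 21·5=105≡1. Apply D(y)=5·(y−3) mod 26:
R(17): 5·(17−3)=70≡18 → S
R(17): 5·(17−3)=70≡18 → S
I(8): 5·(8−3)=25 → Z
X(23): 5·(23−3)=100≡22 → W
K(10): 5·(10−3)=35≡9 → J
S(18): 5·(18−3)=75≡23 → X
L(11): 5·(11−3)=40≡14 → O
D(3): 5·(3−3)=0 → A
Z(25): 5·(25−3)=110≡6 → G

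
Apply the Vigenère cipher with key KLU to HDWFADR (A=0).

ROQPLXB

Repeat the key across the message: KLUKLUK
H(7)+K(10): 17 → R
D(3)+L(11): 14 → O
W(22)+U(20): 42≡16 → Q
F(5)+K(10): 15 → P
A(0)+L(11): 11 → L
D(3)+U(20): 23 → X
R(17)+K(10): 27≡1 → B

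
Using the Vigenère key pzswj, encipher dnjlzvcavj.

smbhikbsrs

Repeat the key across the message: pzswjpzswj
d(3)+p(15): 18 → s
n(13)+z(25): 38≡12 → m
j(9)+s(18): 27≡1 → b
l(11)+w(22): 33≡7 → h
z(25)+j(9): 34≡8 → i
v(21)+p(15): 36≡10 → k
c(2)+z(25): 27≡1 → b
a(0)+s(18): 18 → s
v(21)+w(22): 43≡17 → r
j(9)+j(9): 18 → s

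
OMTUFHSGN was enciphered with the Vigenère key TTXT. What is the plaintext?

Repeat the key across the ciphertext: TTXTTTXTT
O(14)−T(19): -5≡21 → V
M(12)−T(19): -7≡19 → T
T(19)−X(23): -4≡22 → W
U(20)−T(19): 1 → B
F(5)−T(19): -14≡12 → M
H(7)−T(19): -12≡14 → O
S(18)−X(23): -5≡21 → V
G(6)−T(19): -13≡13 → N
N(13)−T(19): -6≡20 → U

VTWBMOVNU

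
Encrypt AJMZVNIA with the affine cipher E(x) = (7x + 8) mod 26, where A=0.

A(0): 7·0+8=8 → I
J(9): 7·9+8=71≡19 → T
M(12): 7·12+8=92≡14 → O
Z(25): 7·25+8=183≡1 → B
V(21): 7·21+8=155≡25 → Z
N(13): 7·13+8=99≡21 → V
I(8): 7·8+8=64≡12 → M
A(0): 7·0+8=8 → I

ITOBZVMI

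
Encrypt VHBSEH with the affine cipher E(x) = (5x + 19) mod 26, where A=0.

UCYFNC

V(21): 5·21+19=124≡20 → U
H(7): 5·7+19=54≡2 → C
B(1): 5·1+19=24 → Y
S(18): 5·18+19=109≡5 → F
E(4): 5·4+19=39≡13 → N
H(7): 5·7+19=54≡2 → C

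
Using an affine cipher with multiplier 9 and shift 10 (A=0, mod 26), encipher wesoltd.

w(22): 9·22+10=208≡0 → a
e(4): 9·4+10=46≡20 → u
s(18): 9·18+10=172≡16 → q
o(14): 9·14+10=136≡6 → g
l(11): 9·11+10=109≡5 → f
t(19): 9·19+10=181≡25 → z
d(3): 9·3+10=37≡11 → l

auqgfzl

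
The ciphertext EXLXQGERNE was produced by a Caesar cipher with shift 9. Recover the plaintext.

E(4): 4−9=-5≡21 → V
X(23): 23−9=14 → O
L(11): 11−9=2 → C
X(23): 23−9=14 → O
Q(16): 16−9=7 → H
G(6): 6−9=-3≡23 → X
E(4): 4−9=-5≡21 → V
R(17): 17−9=8 → I
N(13): 13−9=4 → E
E(4): 4−9=-5≡21 → V

VOCOHXVIEV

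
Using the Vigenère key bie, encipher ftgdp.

Repeat the key across the message: biebi
f(5)+b(1): 6 → g
t(19)+i(8): 27≡1 → b
g(6)+e(4): 10 → k
d(3)+b(1): 4 → e
p(15)+i(8): 23 → x

gbkex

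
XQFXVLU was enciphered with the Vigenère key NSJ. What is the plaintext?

Repeat the key across the ciphertext: NSJNSJN
X(23)−N(13): 10 → K
Q(16)−S(18): -2≡24 → Y
F(5)−J(9): -4≡22 → W
X(23)−N(13): 10 → K
V(21)−S(18): 3 → D
L(11)−J(9): 2 → C
U(20)−N(13): 7 → H

KYWKDCH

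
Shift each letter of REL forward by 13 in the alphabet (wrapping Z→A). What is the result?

ERY

R(17): 17+13=30≡4 → E
E(4): 4+13=17 → R
L(11): 11+13=24 → Y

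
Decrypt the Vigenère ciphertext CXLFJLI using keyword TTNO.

Repeat the key across the ciphertext: TTNOTTN
C(2)−T(19): -17≡9 → J
X(23)−T(19): 4 → E
L(11)−N(13): -2≡24 → Y
F(5)−O(14): -9≡17 → R
J(9)−T(19): -10≡16 → Q
L(11)−T(19): -8≡18 → S
I(8)−N(13): -5≡21 → V

JEYRQSV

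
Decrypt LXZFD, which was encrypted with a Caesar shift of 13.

L(11): 11−13=-2≡24 → Y
X(23): 23−13=10 → K
Z(25): 25−13=12 → M
F(5): 5−13=-8≡18 → S
D(3): 3−13=-10≡16 → Q

YKMSQ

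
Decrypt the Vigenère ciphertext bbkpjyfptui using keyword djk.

Repeat the key across the ciphertext: djkdjkdjkdj
b(1)−d(3): -2≡24 → y
b(1)−j(9): -8≡18 → s
k(10)−k(10): 0 → a
p(15)−d(3): 12 → m
j(9)−j(9): 0 → a
y(24)−k(10): 14 → o
f(5)−d(3): 2 → c
p(15)−j(9): 6 → g
t(19)−k(10): 9 → j
u(20)−d(3): 17 → r
i(8)−j(9): -1≡25 → z

ysamaocgjrz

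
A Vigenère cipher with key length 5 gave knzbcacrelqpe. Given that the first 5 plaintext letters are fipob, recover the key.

Subtract each crib letter from the matching ciphertext letter (mod 26):
k(10)−f(5)=5 → f
n(13)−i(8)=5 → f
z(25)−p(15)=10 → k
b(1)−o(14)=-13≡13 → n
c(2)−b(1)=1 → b

ffknb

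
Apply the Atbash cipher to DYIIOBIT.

WBRRLYRG

D(3) → W(22)
Y(24) → B(1)
I(8) → R(17)
I(8) → R(17)
O(14) → L(11)
B(1) → Y(24)
I(8) → R(17)
T(19) → G(6)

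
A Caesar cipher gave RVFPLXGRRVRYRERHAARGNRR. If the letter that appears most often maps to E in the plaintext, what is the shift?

13

The most frequent ciphertext letter is R (appears 9 times).
R is position 17; E is position 4.
Shift = 13.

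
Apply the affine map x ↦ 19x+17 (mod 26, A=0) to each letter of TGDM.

OBWL

T(19): 19·19+17=378≡14 → O
G(6): 19·6+17=131≡1 → B
D(3): 19·3+17=74≡22 → W
M(12): 19·12+17=245≡11 → L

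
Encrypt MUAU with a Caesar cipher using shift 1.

NVBV

M(12): 12+1=13 → N
U(20): 20+1=21 → V
A(0): 0+1=1 → B
U(20): 20+1=21 → V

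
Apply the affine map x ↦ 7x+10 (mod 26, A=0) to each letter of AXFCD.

A(0): 7·0+10=10 → K
X(23): 7·23+10=171≡15 → P
F(5): 7·5+10=45≡19 → T
C(2): 7·2+10=24 → Y
D(3): 7·3+10=31≡5 → F

KPTYF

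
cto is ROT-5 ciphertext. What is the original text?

xoj

c(2): 2−5=-3≡23 → x
t(19): 19−5=14 → o
o(14): 14−5=9 → j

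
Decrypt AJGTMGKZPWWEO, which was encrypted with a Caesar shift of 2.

A(0): 0−2=-2≡24 → Y
J(9): 9−2=7 → H
G(6): 6−2=4 → E
T(19): 19−2=17 → R
M(12): 12−2=10 → K
G(6): 6−2=4 → E
K(10): 10−2=8 → I
Z(25): 25−2=23 → X
P(15): 15−2=13 → N
W(22): 22−2=20 → U
W(22): 22−2=20 → U
E(4): 4−2=2 → C
O(14): 14−2=12 → M

YHERKEIXNUUCM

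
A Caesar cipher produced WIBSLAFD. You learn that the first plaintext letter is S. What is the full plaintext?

From the crib: W(22)−S(18)=4, so the shift is 4.
Subtract 4 from each ciphertext letter:
W(22): 22−4=18 → S
I(8): 8−4=4 → E
B(1): 1−4=-3≡23 → X
S(18): 18−4=14 → O
L(11): 11−4=7 → H
A(0): 0−4=-4≡22 → W
F(5): 5−4=1 → B
D(3): 3−4=-1≡25 → Z

SEXOHWBZ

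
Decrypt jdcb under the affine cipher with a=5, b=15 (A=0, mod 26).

eins

The inverse of 5 mod 26 is 21, since 5·21=105≡1. Apply D(y)=21·(y−15) mod 26:
j(9): 21·(9−15)=-126≡4 → e
d(3): 21·(3−15)=-252≡8 → i
c(2): 21·(2−15)=-273≡13 → n
b(1): 21·(1−15)=-294≡18 → s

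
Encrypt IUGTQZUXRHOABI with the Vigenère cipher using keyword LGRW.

Repeat the key across the message: LGRWLGRWLGRWLG
I(8)+L(11): 19 → T
U(20)+G(6): 26≡0 → A
G(6)+R(17): 23 → X
T(19)+W(22): 41≡15 → P
Q(16)+L(11): 27≡1 → B
Z(25)+G(6): 31≡5 → F
U(20)+R(17): 37≡11 → L
X(23)+W(22): 45≡19 → T
R(17)+L(11): 28≡2 → C
H(7)+G(6): 13 → N
O(14)+R(17): 31≡5 → F
A(0)+W(22): 22 → W
B(1)+L(11): 12 → M
I(8)+G(6): 14 → O

TAXPBFLTCNFWMO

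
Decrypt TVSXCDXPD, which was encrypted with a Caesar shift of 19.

ACZEJKEWK

T(19): 19−19=0 → A
V(21): 21−19=2 → C
S(18): 18−19=-1≡25 → Z
X(23): 23−19=4 → E
C(2): 2−19=-17≡9 → J
D(3): 3−19=-16≡10 → K
X(23): 23−19=4 → E
P(15): 15−19=-4≡22 → W
D(3): 3−19=-16≡10 → K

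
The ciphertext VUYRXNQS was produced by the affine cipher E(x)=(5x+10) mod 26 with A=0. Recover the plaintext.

The inverse of 5 mod 26 is 21, since 5·21=105≡1. Apply D(y)=21·(y−10) mod 26:
V(21): 21·(21−10)=231≡23 → X
U(20): 21·(20−10)=210≡2 → C
Y(24): 21·(24−10)=294≡8 → I
R(17): 21·(17−10)=147≡17 → R
X(23): 21·(23−10)=273≡13 → N
N(13): 21·(13−10)=63≡11 → L
Q(16): 21·(16−10)=126≡22 → W
S(18): 21·(18−10)=168≡12 → M

XCIRNLWM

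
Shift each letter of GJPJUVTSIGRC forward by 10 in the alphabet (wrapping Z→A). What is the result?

QTZTEFDCSQBM

G(6): 6+10=16 → Q
J(9): 9+10=19 → T
P(15): 15+10=25 → Z
J(9): 9+10=19 → T
U(20): 20+10=30≡4 → E
V(21): 21+10=31≡5 → F
T(19): 19+10=29≡3 → D
S(18): 18+10=28≡2 → C
I(8): 8+10=18 → S
G(6): 6+10=16 → Q
R(17): 17+10=27≡1 → B
C(2): 2+10=12 → M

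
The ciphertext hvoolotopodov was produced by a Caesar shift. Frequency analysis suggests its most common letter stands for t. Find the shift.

The most frequent ciphertext letter is o (appears 6 times).
o is position 14; t is position 19.
Shift = -5≡21.

21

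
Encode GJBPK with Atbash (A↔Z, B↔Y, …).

TQYKP

G(6) → T(19)
J(9) → Q(16)
B(1) → Y(24)
P(15) → K(10)
K(10) → P(15)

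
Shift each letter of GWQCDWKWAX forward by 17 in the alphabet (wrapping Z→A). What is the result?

G(6): 6+17=23 → X
W(22): 22+17=39≡13 → N
Q(16): 16+17=33≡7 → H
C(2): 2+17=19 → T
D(3): 3+17=20 → U
W(22): 22+17=39≡13 → N
K(10): 10+17=27≡1 → B
W(22): 22+17=39≡13 → N
A(0): 0+17=17 → R
X(23): 23+17=40≡14 → O

XNHTUNBNRO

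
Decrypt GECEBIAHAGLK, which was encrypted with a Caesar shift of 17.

PNLNKRJQJPUT

G(6): 6−17=-11≡15 → P
E(4): 4−17=-13≡13 → N
C(2): 2−17=-15≡11 → L
E(4): 4−17=-13≡13 → N
B(1): 1−17=-16≡10 → K
I(8): 8−17=-9≡17 → R
A(0): 0−17=-17≡9 → J
H(7): 7−17=-10≡16 → Q
A(0): 0−17=-17≡9 → J
G(6): 6−17=-11≡15 → P
L(11): 11−17=-6≡20 → U
K(10): 10−17=-7≡19 → T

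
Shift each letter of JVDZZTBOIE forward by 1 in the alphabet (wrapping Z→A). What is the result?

J(9): 9+1=10 → K
V(21): 21+1=22 → W
D(3): 3+1=4 → E
Z(25): 25+1=26≡0 → A
Z(25): 25+1=26≡0 → A
T(19): 19+1=20 → U
B(1): 1+1=2 → C
O(14): 14+1=15 → P
I(8): 8+1=9 → J
E(4): 4+1=5 → F

KWEAAUCPJF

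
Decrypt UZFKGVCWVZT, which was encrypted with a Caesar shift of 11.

U(20): 20−11=9 → J
Z(25): 25−11=14 → O
F(5): 5−11=-6≡20 → U
K(10): 10−11=-1≡25 → Z
G(6): 6−11=-5≡21 → V
V(21): 21−11=10 → K
C(2): 2−11=-9≡17 → R
W(22): 22−11=11 → L
V(21): 21−11=10 → K
Z(25): 25−11=14 → O
T(19): 19−11=8 → I

JOUZVKRLKOI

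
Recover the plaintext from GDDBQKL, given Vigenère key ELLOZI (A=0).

Repeat the key across the ciphertext: ELLOZIE
G(6)−E(4): 2 → C
D(3)−L(11): -8≡18 → S
D(3)−L(11): -8≡18 → S
B(1)−O(14): -13≡13 → N
Q(16)−Z(25): -9≡17 → R
K(10)−I(8): 2 → C
L(11)−E(4): 7 → H

CSSNRCH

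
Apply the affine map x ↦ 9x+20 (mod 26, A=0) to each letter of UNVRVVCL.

SHBRBBMP

U(20): 9·20+20=200≡18 → S
N(13): 9·13+20=137≡7 → H
V(21): 9·21+20=209≡1 → B
R(17): 9·17+20=173≡17 → R
V(21): 9·21+20=209≡1 → B
V(21): 9·21+20=209≡1 → B
C(2): 9·2+20=38≡12 → M
L(11): 9·11+20=119≡15 → P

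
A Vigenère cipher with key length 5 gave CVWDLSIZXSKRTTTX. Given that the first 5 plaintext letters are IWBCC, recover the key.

UZVBJ

Subtract each crib letter from the matching ciphertext letter (mod 26):
C(2)−I(8)=-6≡20 → U
V(21)−W(22)=-1≡25 → Z
W(22)−B(1)=21 → V
D(3)−C(2)=1 → B
L(11)−C(2)=9 → J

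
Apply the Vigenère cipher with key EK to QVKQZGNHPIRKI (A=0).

Repeat the key across the message: EKEKEKEKEKEKE
Q(16)+E(4): 20 → U
V(21)+K(10): 31≡5 → F
K(10)+E(4): 14 → O
Q(16)+K(10): 26≡0 → A
Z(25)+E(4): 29≡3 → D
G(6)+K(10): 16 → Q
N(13)+E(4): 17 → R
H(7)+K(10): 17 → R
P(15)+E(4): 19 → T
I(8)+K(10): 18 → S
R(17)+E(4): 21 → V
K(10)+K(10): 20 → U
I(8)+E(4): 12 → M

UFOADQRRTSVUM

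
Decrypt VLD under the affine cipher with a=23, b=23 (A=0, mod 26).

The inverse of 23 mod 26 is 17, since 23·17=391≡1. Apply D(y)=17·(y−23) mod 26:
V(21): 17·(21−23)=-34≡18 → S
L(11): 17·(11−23)=-204≡4 → E
D(3): 17·(3−23)=-340≡24 → Y

SEY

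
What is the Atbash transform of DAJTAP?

WZQGZK

D(3) → W(22)
A(0) → Z(25)
J(9) → Q(16)
T(19) → G(6)
A(0) → Z(25)
P(15) → K(10)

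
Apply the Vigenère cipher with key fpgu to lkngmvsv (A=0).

qztarkyp

Repeat the key across the message: fpgufpgu
l(11)+f(5): 16 → q
k(10)+p(15): 25 → z
n(13)+g(6): 19 → t
g(6)+u(20): 26≡0 → a
m(12)+f(5): 17 → r
v(21)+p(15): 36≡10 → k
s(18)+g(6): 24 → y
v(21)+u(20): 41≡15 → p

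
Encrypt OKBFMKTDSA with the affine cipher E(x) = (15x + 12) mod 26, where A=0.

O(14): 15·14+12=222≡14 → O
K(10): 15·10+12=162≡6 → G
B(1): 15·1+12=27≡1 → B
F(5): 15·5+12=87≡9 → J
M(12): 15·12+12=192≡10 → K
K(10): 15·10+12=162≡6 → G
T(19): 15·19+12=297≡11 → L
D(3): 15·3+12=57≡5 → F
S(18): 15·18+12=282≡22 → W
A(0): 15·0+12=12 → M

OGBJKGLFWM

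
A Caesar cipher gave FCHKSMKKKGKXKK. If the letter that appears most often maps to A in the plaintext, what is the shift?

The most frequent ciphertext letter is K (appears 7 times).
K is position 10; A is position 0.
Shift = 10.

10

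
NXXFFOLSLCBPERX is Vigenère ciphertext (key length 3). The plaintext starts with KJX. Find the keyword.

DOA

Subtract each crib letter from the matching ciphertext letter (mod 26):
N(13)−K(10)=3 → D
X(23)−J(9)=14 → O
X(23)−X(23)=0 → A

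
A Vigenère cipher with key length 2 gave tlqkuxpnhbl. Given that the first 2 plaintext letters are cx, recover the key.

ro

Subtract each crib letter from the matching ciphertext letter (mod 26):
t(19)−c(2)=17 → r
l(11)−x(23)=-12≡14 → o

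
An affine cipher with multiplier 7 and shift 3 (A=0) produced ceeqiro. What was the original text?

lppnxcj

The inverse of 7 mod 26 is 15, since 7·15=105≡1. Apply D(y)=15·(y−3) mod 26:
c(2): 15·(2−3)=-15≡11 → l
e(4): 15·(4−3)=15 → p
e(4): 15·(4−3)=15 → p
q(16): 15·(16−3)=195≡13 → n
i(8): 15·(8−3)=75≡23 → x
r(17): 15·(17−3)=210≡2 → c
o(14): 15·(14−3)=165≡9 → j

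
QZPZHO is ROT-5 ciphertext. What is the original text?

Q(16): 16−5=11 → L
Z(25): 25−5=20 → U
P(15): 15−5=10 → K
Z(25): 25−5=20 → U
H(7): 7−5=2 → C
O(14): 14−5=9 → J

LUKUCJ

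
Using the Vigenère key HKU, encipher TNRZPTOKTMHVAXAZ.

Repeat the key across the message: HKUHKUHKUHKUHKUH
T(19)+H(7): 26≡0 → A
N(13)+K(10): 23 → X
R(17)+U(20): 37≡11 → L
Z(25)+H(7): 32≡6 → G
P(15)+K(10): 25 → Z
T(19)+U(20): 39≡13 → N
O(14)+H(7): 21 → V
K(10)+K(10): 20 → U
T(19)+U(20): 39≡13 → N
M(12)+H(7): 19 → T
H(7)+K(10): 17 → R
V(21)+U(20): 41≡15 → P
A(0)+H(7): 7 → H
X(23)+K(10): 33≡7 → H
A(0)+U(20): 20 → U
Z(25)+H(7): 32≡6 → G

AXLGZNVUNTRPHHUG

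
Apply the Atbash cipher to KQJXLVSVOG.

PJQCOEHELT

K(10) → P(15)
Q(16) → J(9)
J(9) → Q(16)
X(23) → C(2)
L(11) → O(14)
V(21) → E(4)
S(18) → H(7)
V(21) → E(4)
O(14) → L(11)
G(6) → T(19)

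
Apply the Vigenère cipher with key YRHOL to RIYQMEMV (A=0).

PZFEXCDC

Repeat the key across the message: YRHOLYRH
R(17)+Y(24): 41≡15 → P
I(8)+R(17): 25 → Z
Y(24)+H(7): 31≡5 → F
Q(16)+O(14): 30≡4 → E
M(12)+L(11): 23 → X
E(4)+Y(24): 28≡2 → C
M(12)+R(17): 29≡3 → D
V(21)+H(7): 28≡2 → C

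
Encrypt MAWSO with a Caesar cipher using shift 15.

BPLHD

M(12): 12+15=27≡1 → B
A(0): 0+15=15 → P
W(22): 22+15=37≡11 → L
S(18): 18+15=33≡7 → H
O(14): 14+15=29≡3 → D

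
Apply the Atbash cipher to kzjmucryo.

paqnfxibl

k(10) → p(15)
z(25) → a(0)
j(9) → q(16)
m(12) → n(13)
u(20) → f(5)
c(2) → x(23)
r(17) → i(8)
y(24) → b(1)
o(14) → l(11)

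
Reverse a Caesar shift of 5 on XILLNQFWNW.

SDGGILARIR

X(23): 23−5=18 → S
I(8): 8−5=3 → D
L(11): 11−5=6 → G
L(11): 11−5=6 → G
N(13): 13−5=8 → I
Q(16): 16−5=11 → L
F(5): 5−5=0 → A
W(22): 22−5=17 → R
N(13): 13−5=8 → I
W(22): 22−5=17 → R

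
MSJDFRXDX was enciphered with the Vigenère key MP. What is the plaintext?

ADXOTCLOL

Repeat the key across the ciphertext: MPMPMPMPM
M(12)−M(12): 0 → A
S(18)−P(15): 3 → D
J(9)−M(12): -3≡23 → X
D(3)−P(15): -12≡14 → O
F(5)−M(12): -7≡19 → T
R(17)−P(15): 2 → C
X(23)−M(12): 11 → L
D(3)−P(15): -12≡14 → O
X(23)−M(12): 11 → L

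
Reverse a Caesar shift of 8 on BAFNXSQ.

B(1): 1−8=-7≡19 → T
A(0): 0−8=-8≡18 → S
F(5): 5−8=-3≡23 → X
N(13): 13−8=5 → F
X(23): 23−8=15 → P
S(18): 18−8=10 → K
Q(16): 16−8=8 → I

TSXFPKI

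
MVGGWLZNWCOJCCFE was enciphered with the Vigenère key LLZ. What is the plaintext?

Repeat the key across the ciphertext: LLZLLZLLZLLZLLZL
M(12)−L(11): 1 → B
V(21)−L(11): 10 → K
G(6)−Z(25): -19≡7 → H
G(6)−L(11): -5≡21 → V
W(22)−L(11): 11 → L
L(11)−Z(25): -14≡12 → M
Z(25)−L(11): 14 → O
N(13)−L(11): 2 → C
W(22)−Z(25): -3≡23 → X
C(2)−L(11): -9≡17 → R
O(14)−L(11): 3 → D
J(9)−Z(25): -16≡10 → K
C(2)−L(11): -9≡17 → R
C(2)−L(11): -9≡17 → R
F(5)−Z(25): -20≡6 → G
E(4)−L(11): -7≡19 → T

BKHVLMOCXRDKRRGT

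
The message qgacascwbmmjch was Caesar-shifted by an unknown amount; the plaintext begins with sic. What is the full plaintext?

sicecueydoolej

From the crib: q(16)−s(18)=-2≡24, so the shift is 24.
Subtract 24 from each ciphertext letter:
q(16): 16−24=-8≡18 → s
g(6): 6−24=-18≡8 → i
a(0): 0−24=-24≡2 → c
c(2): 2−24=-22≡4 → e
a(0): 0−24=-24≡2 → c
s(18): 18−24=-6≡20 → u
c(2): 2−24=-22≡4 → e
w(22): 22−24=-2≡24 → y
b(1): 1−24=-23≡3 → d
m(12): 12−24=-12≡14 → o
m(12): 12−24=-12≡14 → o
j(9): 9−24=-15≡11 → l
c(2): 2−24=-22≡4 → e
h(7): 7−24=-17≡9 → j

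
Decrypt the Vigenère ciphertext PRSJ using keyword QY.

Repeat the key across the ciphertext: QYQY
P(15)−Q(16): -1≡25 → Z
R(17)−Y(24): -7≡19 → T
S(18)−Q(16): 2 → C
J(9)−Y(24): -15≡11 → L

ZTCL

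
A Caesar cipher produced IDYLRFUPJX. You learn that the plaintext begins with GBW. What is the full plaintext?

From the crib: I(8)−G(6)=2, so the shift is 2.
Subtract 2 from each ciphertext letter:
I(8): 8−2=6 → G
D(3): 3−2=1 → B
Y(24): 24−2=22 → W
L(11): 11−2=9 → J
R(17): 17−2=15 → P
F(5): 5−2=3 → D
U(20): 20−2=18 → S
P(15): 15−2=13 → N
J(9): 9−2=7 → H
X(23): 23−2=21 → V

GBWJPDSNHV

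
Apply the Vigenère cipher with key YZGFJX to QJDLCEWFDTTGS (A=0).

Repeat the key across the message: YZGFJXYZGFJXY
Q(16)+Y(24): 40≡14 → O
J(9)+Z(25): 34≡8 → I
D(3)+G(6): 9 → J
L(11)+F(5): 16 → Q
C(2)+J(9): 11 → L
E(4)+X(23): 27≡1 → B
W(22)+Y(24): 46≡20 → U
F(5)+Z(25): 30≡4 → E
D(3)+G(6): 9 → J
T(19)+F(5): 24 → Y
T(19)+J(9): 28≡2 → C
G(6)+X(23): 29≡3 → D
S(18)+Y(24): 42≡16 → Q

OIJQLBUEJYCDQ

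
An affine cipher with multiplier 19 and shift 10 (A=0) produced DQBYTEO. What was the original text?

The inverse of 19 mod 26 is 11, since 19·11=209≡1. Apply D(y)=11·(y−10) mod 26:
D(3): 11·(3−10)=-77≡1 → B
Q(16): 11·(16−10)=66≡14 → O
B(1): 11·(1−10)=-99≡5 → F
Y(24): 11·(24−10)=154≡24 → Y
T(19): 11·(19−10)=99≡21 → V
E(4): 11·(4−10)=-66≡12 → M
O(14): 11·(14−10)=44≡18 → S

BOFYVMS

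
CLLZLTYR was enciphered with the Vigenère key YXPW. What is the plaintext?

Repeat the key across the ciphertext: YXPWYXPW
C(2)−Y(24): -22≡4 → E
L(11)−X(23): -12≡14 → O
L(11)−P(15): -4≡22 → W
Z(25)−W(22): 3 → D
L(11)−Y(24): -13≡13 → N
T(19)−X(23): -4≡22 → W
Y(24)−P(15): 9 → J
R(17)−W(22): -5≡21 → V

EOWDNWJV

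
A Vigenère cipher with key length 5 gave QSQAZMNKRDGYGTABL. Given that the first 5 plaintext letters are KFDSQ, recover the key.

GNNIJ

Subtract each crib letter from the matching ciphertext letter (mod 26):
Q(16)−K(10)=6 → G
S(18)−F(5)=13 → N
Q(16)−D(3)=13 → N
A(0)−S(18)=-18≡8 → I
Z(25)−Q(16)=9 → J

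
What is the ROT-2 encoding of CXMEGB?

EZOGID

C(2): 2+2=4 → E
X(23): 23+2=25 → Z
M(12): 12+2=14 → O
E(4): 4+2=6 → G
G(6): 6+2=8 → I
B(1): 1+2=3 → D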